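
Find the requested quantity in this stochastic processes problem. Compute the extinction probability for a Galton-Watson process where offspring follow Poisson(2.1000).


Since mu = 2.1000 > 1, extinction prob q < 1.
Solve s = exp(mu*(s-1)) iteratively.
q = 0.1779

0.1779


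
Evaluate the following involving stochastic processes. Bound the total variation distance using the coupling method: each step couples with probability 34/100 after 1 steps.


TV distance bound <= (1-delta)^n
= (1 - 0.3400)^1
= 0.6600^1
= 0.6600

0.6600


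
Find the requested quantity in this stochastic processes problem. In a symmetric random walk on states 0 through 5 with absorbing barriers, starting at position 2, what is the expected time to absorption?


For symmetric RW on 0,...,N with absorbing barriers, E(i) = i*(N-i)
E(2) = 2 * 3 = 6

6


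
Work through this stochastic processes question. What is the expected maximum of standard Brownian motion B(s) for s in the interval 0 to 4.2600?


E(max B(s)) = sqrt(2t/pi)
= sqrt(2*4.2600/pi)
= sqrt(2.7120)
= 1.6468

1.6468


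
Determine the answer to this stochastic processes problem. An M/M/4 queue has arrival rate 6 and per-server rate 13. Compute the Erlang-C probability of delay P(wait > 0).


a = lambda/mu = 0.4615
rho = a/c = 0.1154
Erlang-C formula applied:
C(c,a) = 0.0013

0.0013


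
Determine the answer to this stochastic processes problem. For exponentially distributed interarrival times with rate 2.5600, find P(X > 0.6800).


P(X > t) = exp(-lambda * t)
= exp(-2.5600 * 0.6800)
= exp(-1.7408) = 0.1754

0.1754


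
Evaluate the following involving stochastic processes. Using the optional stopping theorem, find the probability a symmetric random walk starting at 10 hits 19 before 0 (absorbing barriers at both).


By optional stopping theorem: E(M at tau) = M(0) = 10
P(hit 19)*19 + P(hit 0)*0 = 10
P(hit 19) = (10 - 0)/(19 - 0) = 10/19 = 0.5263

0.5263


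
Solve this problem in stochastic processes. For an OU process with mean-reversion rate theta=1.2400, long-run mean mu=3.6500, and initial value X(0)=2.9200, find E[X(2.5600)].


E[X(t)] = mu + (X(0) - mu)*exp(-theta*t)
= 3.6500 + (2.9200 - 3.6500)*exp(-1.2400*2.5600)
= 3.6500 + -0.7300 * 0.0418
= 3.6195

3.6195


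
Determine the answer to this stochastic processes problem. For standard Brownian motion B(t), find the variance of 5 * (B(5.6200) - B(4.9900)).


Var(alpha*(B(t)-B(s))) = alpha^2 * (t-s)
= 5^2 * (5.6200 - 4.9900)
= 25 * 0.6300
= 15.7500

15.7500


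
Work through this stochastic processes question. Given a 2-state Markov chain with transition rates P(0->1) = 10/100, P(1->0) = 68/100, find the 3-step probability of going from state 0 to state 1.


Computing P^3 by matrix multiplication.
P = [[0.9000, 0.1000], [0.6800, 0.3200]]
After raising P to the power 3:
P^3(0,1) = 0.1268

0.1268


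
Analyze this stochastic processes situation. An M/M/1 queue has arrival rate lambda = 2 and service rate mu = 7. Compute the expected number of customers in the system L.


rho = 2/7 = 0.2857
L = rho/(1-rho)
= 0.2857/0.7143
= 0.4000

0.4000


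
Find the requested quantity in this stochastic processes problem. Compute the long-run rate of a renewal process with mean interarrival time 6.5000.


Long-run renewal rate = 1/E(X)
= 1/6.5000
= 0.1538

0.1538


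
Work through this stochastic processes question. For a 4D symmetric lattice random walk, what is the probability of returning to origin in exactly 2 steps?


P(return in 2 steps) = P(reverse first step) = 1/(2d)
= 1/8
= 0.1250

0.1250


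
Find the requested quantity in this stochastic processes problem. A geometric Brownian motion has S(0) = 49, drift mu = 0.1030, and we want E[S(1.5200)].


E[S(t)] = S(0) * exp(mu * t)
= 49 * exp(0.1030 * 1.5200)
= 49 * 1.1695
= 57.3046

57.3046


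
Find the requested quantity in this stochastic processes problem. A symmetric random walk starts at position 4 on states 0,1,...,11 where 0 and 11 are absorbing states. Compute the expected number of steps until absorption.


For symmetric RW on 0,...,N with absorbing barriers, E(i) = i*(N-i)
E(4) = 4 * 7 = 28

28


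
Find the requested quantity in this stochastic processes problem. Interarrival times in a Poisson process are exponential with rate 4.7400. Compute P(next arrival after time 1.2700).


P(X > t) = exp(-lambda * t)
= exp(-4.7400 * 1.2700)
= exp(-6.0198) = 0.0024

0.0024


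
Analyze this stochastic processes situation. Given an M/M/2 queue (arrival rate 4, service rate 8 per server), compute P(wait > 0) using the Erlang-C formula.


a = lambda/mu = 0.5000
rho = a/c = 0.2500
Erlang-C formula applied:
C(c,a) = 0.1000

0.1000


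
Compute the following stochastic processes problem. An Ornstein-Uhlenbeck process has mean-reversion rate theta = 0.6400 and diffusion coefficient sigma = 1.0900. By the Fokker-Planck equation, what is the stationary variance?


Stationary variance = sigma^2 / (2*theta)
= 1.0900^2 / (2*0.6400)
= 1.1881 / 1.2800
= 0.9282

0.9282


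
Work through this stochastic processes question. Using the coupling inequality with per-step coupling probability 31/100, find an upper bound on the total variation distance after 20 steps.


TV distance bound <= (1-delta)^n
= (1 - 0.3100)^20
= 0.6900^20
= 5.9839e-04

5.9839e-04


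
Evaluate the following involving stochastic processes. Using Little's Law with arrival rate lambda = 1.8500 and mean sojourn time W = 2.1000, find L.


Little's Law: L = lambda * W
= 1.8500 * 2.1000
= 3.8850

3.8850


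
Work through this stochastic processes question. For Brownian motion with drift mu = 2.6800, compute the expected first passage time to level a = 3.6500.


Expected first passage time = a/mu
= 3.6500/2.6800
= 1.3619

1.3619


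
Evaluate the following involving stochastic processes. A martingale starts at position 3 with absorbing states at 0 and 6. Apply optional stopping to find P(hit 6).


By optional stopping theorem: E(M at tau) = M(0) = 3
P(hit 6)*6 + P(hit 0)*0 = 3
P(hit 6) = (3 - 0)/(6 - 0) = 1/2 = 0.5000

0.5000


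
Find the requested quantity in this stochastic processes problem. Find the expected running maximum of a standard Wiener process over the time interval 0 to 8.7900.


E(max B(s)) = sqrt(2t/pi)
= sqrt(2*8.7900/pi)
= sqrt(5.5959)
= 2.3656

2.3656


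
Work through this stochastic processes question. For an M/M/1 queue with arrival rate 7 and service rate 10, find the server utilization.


rho = lambda/mu
= 7/10
= 0.7000

0.7000


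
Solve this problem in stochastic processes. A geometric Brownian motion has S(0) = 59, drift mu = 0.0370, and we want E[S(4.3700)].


E[S(t)] = S(0) * exp(mu * t)
= 59 * exp(0.0370 * 4.3700)
= 59 * 1.1755
= 69.3543

69.3543


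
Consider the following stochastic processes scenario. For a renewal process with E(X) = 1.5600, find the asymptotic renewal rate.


Long-run renewal rate = 1/E(X)
= 1/1.5600
= 0.6410

0.6410


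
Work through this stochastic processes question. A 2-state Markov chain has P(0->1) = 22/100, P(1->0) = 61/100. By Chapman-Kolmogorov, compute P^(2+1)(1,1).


P^3 = P^2 * P^1
Computing via matrix multiplication of the transition matrix.
Entry (1,1) of P^3 = 0.2687

0.2687


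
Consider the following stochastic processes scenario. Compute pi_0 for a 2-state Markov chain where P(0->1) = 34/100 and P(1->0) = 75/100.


Stationary distribution: pi_0 = p10/(p01+p10), pi_1 = p01/(p01+p10)
p01 = 0.3400, p10 = 0.7500
pi_0 = 0.6881

0.6881


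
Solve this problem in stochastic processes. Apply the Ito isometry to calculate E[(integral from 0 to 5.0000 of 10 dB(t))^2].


By Ito isometry: E[(int f dB)^2] = int f^2 dt
= 10^2 * 5.0000
= 100 * 5.0000 = 500.0000

500.0000


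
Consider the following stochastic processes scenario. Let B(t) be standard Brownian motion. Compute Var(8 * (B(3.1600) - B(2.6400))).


Var(alpha*(B(t)-B(s))) = alpha^2 * (t-s)
= 8^2 * (3.1600 - 2.6400)
= 64 * 0.5200
= 33.2800

33.2800


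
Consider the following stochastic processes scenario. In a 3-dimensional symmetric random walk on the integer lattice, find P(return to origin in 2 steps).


P(return in 2 steps) = P(reverse first step) = 1/(2d)
= 1/6
= 0.1667

0.1667


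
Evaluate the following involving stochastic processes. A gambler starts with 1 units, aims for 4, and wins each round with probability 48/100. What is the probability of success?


Gambler's ruin formula:
r = q/p = 0.5200/0.4800 = 1.0833
P(win) = (1 - r^i)/(1 - r^N)
= (1 - 1.0833^1)/(1 - 1.0833^4)
= 0.2208

0.2208


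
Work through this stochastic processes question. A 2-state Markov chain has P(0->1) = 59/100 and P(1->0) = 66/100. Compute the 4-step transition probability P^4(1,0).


Computing P^4 by matrix multiplication.
P = [[0.4100, 0.5900], [0.6600, 0.3400]]
After raising P to the power 4:
P^4(1,0) = 0.5259

0.5259


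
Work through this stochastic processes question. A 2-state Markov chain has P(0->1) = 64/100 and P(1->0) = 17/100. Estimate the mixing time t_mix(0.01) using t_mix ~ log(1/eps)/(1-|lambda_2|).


lambda_2 = |1 - p01 - p10| = |1 - 0.6400 - 0.1700| = 0.1900
t_mix ~ log(1/eps)/(1 - |lambda_2|)
= log(100)/(1 - 0.1900) = 4.6052/0.8100
= 5.6854

5.6854


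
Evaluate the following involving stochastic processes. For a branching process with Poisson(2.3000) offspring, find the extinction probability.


Since mu = 2.3000 > 1, extinction prob q < 1.
Solve s = exp(mu*(s-1)) iteratively.
q = 0.1376

0.1376


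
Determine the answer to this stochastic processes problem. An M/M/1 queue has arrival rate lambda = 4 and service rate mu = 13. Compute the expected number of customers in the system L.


rho = 4/13 = 0.3077
L = rho/(1-rho)
= 0.3077/0.6923
= 0.4444

0.4444


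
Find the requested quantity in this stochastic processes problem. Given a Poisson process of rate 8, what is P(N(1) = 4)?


P(N(t)=k) = (lambda*t)^k * exp(-lambda*t) / k!
lambda*t = 8
= 8^4 * exp(-8) / 4!
= 4096 * 3.3546e-04 / 24
= 0.0573

0.0573


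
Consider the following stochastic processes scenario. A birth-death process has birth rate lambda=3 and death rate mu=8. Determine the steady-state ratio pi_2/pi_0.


For birth-death process, pi_n/pi_0 = (lambda/mu)^n
= (3/8)^2
= 0.1406

0.1406


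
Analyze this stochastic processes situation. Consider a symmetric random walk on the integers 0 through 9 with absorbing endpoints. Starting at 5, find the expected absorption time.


For symmetric RW on 0,...,N with absorbing barriers, E(i) = i*(N-i)
E(5) = 5 * 4 = 20

20


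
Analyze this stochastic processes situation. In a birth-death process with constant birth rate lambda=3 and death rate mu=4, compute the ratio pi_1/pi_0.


For birth-death process, pi_n/pi_0 = (lambda/mu)^n
= (3/4)^1
= 0.7500

0.7500


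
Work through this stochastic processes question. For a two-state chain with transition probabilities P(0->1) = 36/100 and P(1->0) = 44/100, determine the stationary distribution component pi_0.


Stationary distribution: pi_0 = p10/(p01+p10), pi_1 = p01/(p01+p10)
p01 = 0.3600, p10 = 0.4400
pi_0 = 0.5500

0.5500


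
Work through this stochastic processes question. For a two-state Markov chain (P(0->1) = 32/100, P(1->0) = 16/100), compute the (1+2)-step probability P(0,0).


P^3 = P^1 * P^2
Computing via matrix multiplication of the transition matrix.
Entry (0,0) of P^3 = 0.4271

0.4271


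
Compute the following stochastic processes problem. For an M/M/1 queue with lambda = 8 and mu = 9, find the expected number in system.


rho = 8/9 = 0.8889
L = rho/(1-rho)
= 0.8889/0.1111
= 8.0000

8.0000


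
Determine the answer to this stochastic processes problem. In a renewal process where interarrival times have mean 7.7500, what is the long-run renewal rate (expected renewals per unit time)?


Long-run renewal rate = 1/E(X)
= 1/7.7500
= 0.1290

0.1290


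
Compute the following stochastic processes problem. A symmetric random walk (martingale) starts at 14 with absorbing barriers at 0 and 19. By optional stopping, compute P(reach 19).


By optional stopping theorem: E(M at tau) = M(0) = 14
P(hit 19)*19 + P(hit 0)*0 = 14
P(hit 19) = (14 - 0)/(19 - 0) = 14/19 = 0.7368

0.7368


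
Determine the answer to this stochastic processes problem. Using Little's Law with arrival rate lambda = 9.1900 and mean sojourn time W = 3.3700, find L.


Little's Law: L = lambda * W
= 9.1900 * 3.3700
= 30.9703

30.9703


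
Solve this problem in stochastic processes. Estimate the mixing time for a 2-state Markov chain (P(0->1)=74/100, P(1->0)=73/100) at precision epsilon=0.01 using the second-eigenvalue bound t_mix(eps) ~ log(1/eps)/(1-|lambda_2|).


lambda_2 = |1 - p01 - p10| = |1 - 0.7400 - 0.7300| = 0.4700
t_mix ~ log(1/eps)/(1 - |lambda_2|)
= log(100)/(1 - 0.4700) = 4.6052/0.5300
= 8.6890

8.6890


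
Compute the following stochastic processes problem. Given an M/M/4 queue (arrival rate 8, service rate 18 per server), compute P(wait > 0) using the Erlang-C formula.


a = lambda/mu = 0.4444
rho = a/c = 0.1111
Erlang-C formula applied:
C(c,a) = 0.0012

0.0012


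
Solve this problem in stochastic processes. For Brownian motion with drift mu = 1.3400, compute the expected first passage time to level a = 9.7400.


Expected first passage time = a/mu
= 9.7400/1.3400
= 7.2687

7.2687


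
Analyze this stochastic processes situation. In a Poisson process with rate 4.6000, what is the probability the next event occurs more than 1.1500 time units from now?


P(X > t) = exp(-lambda * t)
= exp(-4.6000 * 1.1500)
= exp(-5.2900) = 0.0050

0.0050


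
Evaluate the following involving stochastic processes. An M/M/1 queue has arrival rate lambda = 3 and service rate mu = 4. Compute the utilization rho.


rho = lambda/mu
= 3/4
= 0.7500

0.7500


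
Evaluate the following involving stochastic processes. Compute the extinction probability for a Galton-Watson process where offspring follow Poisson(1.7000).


Since mu = 1.7000 > 1, extinction prob q < 1.
Solve s = exp(mu*(s-1)) iteratively.
q = 0.3088

0.3088


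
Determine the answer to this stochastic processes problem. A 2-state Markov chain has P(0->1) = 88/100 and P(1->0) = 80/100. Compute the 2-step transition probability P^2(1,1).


Computing P^2 by matrix multiplication.
P = [[0.1200, 0.8800], [0.8000, 0.2000]]
After raising P to the power 2:
P^2(1,1) = 0.7440

0.7440


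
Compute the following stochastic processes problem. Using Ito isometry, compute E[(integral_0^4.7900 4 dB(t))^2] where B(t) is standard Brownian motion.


By Ito isometry: E[(int f dB)^2] = int f^2 dt
= 4^2 * 4.7900
= 16 * 4.7900 = 76.6400

76.6400


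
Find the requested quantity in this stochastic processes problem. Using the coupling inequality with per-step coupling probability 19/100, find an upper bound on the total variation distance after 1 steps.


TV distance bound <= (1-delta)^n
= (1 - 0.1900)^1
= 0.8100^1
= 0.8100

0.8100


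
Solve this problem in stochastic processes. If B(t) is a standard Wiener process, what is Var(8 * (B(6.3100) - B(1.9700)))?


Var(alpha*(B(t)-B(s))) = alpha^2 * (t-s)
= 8^2 * (6.3100 - 1.9700)
= 64 * 4.3400
= 277.7600

277.7600


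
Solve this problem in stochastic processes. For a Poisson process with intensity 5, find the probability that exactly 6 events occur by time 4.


P(N(t)=k) = (lambda*t)^k * exp(-lambda*t) / k!
lambda*t = 20
= 20^6 * exp(-20) / 6!
= 64000000 * 2.0612e-09 / 720
= 1.8321e-04

1.8321e-04


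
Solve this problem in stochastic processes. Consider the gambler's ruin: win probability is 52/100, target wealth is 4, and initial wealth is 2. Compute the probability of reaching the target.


Gambler's ruin formula:
r = q/p = 0.4800/0.5200 = 0.9231
P(win) = (1 - r^i)/(1 - r^N)
= (1 - 0.9231^2)/(1 - 0.9231^4)
= 0.5399

0.5399


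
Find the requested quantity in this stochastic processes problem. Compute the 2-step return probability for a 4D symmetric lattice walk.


P(return in 2 steps) = P(reverse first step) = 1/(2d)
= 1/8
= 0.1250

0.1250


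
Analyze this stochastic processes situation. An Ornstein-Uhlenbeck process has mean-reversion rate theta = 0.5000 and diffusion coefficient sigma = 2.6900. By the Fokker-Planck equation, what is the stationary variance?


Stationary variance = sigma^2 / (2*theta)
= 2.6900^2 / (2*0.5000)
= 7.2361 / 1.0000
= 7.2361

7.2361


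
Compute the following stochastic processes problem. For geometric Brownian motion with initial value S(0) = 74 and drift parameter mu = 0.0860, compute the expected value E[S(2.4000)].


E[S(t)] = S(0) * exp(mu * t)
= 74 * exp(0.0860 * 2.4000)
= 74 * 1.2292
= 90.9641

90.9641


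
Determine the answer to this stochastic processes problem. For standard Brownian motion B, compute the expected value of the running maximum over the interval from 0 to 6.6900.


E(max B(s)) = sqrt(2t/pi)
= sqrt(2*6.6900/pi)
= sqrt(4.2590)
= 2.0637

2.0637


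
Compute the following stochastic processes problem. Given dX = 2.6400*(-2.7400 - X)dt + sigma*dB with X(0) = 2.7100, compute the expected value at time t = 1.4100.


E[X(t)] = mu + (X(0) - mu)*exp(-theta*t)
= -2.7400 + (2.7100 - -2.7400)*exp(-2.6400*1.4100)
= -2.7400 + 5.4500 * 0.0242
= -2.6082

-2.6082


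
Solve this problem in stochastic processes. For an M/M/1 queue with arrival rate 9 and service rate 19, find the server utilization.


rho = lambda/mu
= 9/19
= 0.4737

0.4737


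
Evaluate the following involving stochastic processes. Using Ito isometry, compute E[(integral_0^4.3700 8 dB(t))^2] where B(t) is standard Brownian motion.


By Ito isometry: E[(int f dB)^2] = int f^2 dt
= 8^2 * 4.3700
= 64 * 4.3700 = 279.6800

279.6800


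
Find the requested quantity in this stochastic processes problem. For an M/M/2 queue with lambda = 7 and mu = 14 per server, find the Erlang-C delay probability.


a = lambda/mu = 0.5000
rho = a/c = 0.2500
Erlang-C formula applied:
C(c,a) = 0.1000

0.1000


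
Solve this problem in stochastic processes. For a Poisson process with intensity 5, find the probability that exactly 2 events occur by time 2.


P(N(t)=k) = (lambda*t)^k * exp(-lambda*t) / k!
lambda*t = 10
= 10^2 * exp(-10) / 2!
= 100 * 4.5400e-05 / 2
= 0.0023

0.0023


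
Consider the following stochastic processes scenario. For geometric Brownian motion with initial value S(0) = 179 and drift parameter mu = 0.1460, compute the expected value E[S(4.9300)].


E[S(t)] = S(0) * exp(mu * t)
= 179 * exp(0.1460 * 4.9300)
= 179 * 2.0540
= 367.6627

367.6627


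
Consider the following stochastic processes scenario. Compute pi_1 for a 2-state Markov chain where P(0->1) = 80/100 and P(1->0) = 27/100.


Stationary distribution: pi_0 = p10/(p01+p10), pi_1 = p01/(p01+p10)
p01 = 0.8000, p10 = 0.2700
pi_1 = 0.7477

0.7477


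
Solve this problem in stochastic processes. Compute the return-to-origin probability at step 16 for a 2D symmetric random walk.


P = C(16,8)^2 / 4^16
= 12870^2 / 4294967296
= 165636900 / 4294967296
= 0.0386

0.0386


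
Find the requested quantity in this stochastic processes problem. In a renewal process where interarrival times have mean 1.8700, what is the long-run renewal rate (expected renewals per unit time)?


Long-run renewal rate = 1/E(X)
= 1/1.8700
= 0.5348

0.5348


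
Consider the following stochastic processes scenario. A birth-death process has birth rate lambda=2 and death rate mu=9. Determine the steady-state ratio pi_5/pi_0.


For birth-death process, pi_n/pi_0 = (lambda/mu)^n
= (2/9)^5
= 5.4192e-04

5.4192e-04


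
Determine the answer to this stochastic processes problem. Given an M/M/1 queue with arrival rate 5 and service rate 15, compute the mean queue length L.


rho = 5/15 = 0.3333
L = rho/(1-rho)
= 0.3333/0.6667
= 0.5000

0.5000


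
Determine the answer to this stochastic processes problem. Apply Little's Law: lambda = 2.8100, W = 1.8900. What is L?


Little's Law: L = lambda * W
= 2.8100 * 1.8900
= 5.3109

5.3109


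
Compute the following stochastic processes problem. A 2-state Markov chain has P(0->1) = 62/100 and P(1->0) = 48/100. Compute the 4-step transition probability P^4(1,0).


Computing P^4 by matrix multiplication.
P = [[0.3800, 0.6200], [0.4800, 0.5200]]
After raising P to the power 4:
P^4(1,0) = 0.4363

0.4363


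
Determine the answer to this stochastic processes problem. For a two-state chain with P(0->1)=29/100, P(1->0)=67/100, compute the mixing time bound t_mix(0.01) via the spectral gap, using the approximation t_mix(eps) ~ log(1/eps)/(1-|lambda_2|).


lambda_2 = |1 - p01 - p10| = |1 - 0.2900 - 0.6700| = 0.0400
t_mix ~ log(1/eps)/(1 - |lambda_2|)
= log(100)/(1 - 0.0400) = 4.6052/0.9600
= 4.7971

4.7971


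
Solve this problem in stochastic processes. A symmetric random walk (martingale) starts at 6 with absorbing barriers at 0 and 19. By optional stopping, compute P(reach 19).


By optional stopping theorem: E(M at tau) = M(0) = 6
P(hit 19)*19 + P(hit 0)*0 = 6
P(hit 19) = (6 - 0)/(19 - 0) = 6/19 = 0.3158

0.3158


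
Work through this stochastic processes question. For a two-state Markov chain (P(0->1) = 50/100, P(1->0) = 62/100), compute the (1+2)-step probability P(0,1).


P^3 = P^1 * P^2
Computing via matrix multiplication of the transition matrix.
Entry (0,1) of P^3 = 0.4472

0.4472


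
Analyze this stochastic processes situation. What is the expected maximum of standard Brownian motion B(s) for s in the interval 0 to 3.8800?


E(max B(s)) = sqrt(2t/pi)
= sqrt(2*3.8800/pi)
= sqrt(2.4701)
= 1.5717

1.5717


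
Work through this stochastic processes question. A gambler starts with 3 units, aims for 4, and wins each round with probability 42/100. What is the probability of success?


Gambler's ruin formula:
r = q/p = 0.5800/0.4200 = 1.3810
P(win) = (1 - r^i)/(1 - r^N)
= (1 - 1.3810^3)/(1 - 1.3810^4)
= 0.6195

0.6195


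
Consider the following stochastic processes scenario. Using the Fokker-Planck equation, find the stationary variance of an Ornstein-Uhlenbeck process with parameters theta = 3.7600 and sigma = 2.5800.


Stationary variance = sigma^2 / (2*theta)
= 2.5800^2 / (2*3.7600)
= 6.6564 / 7.5200
= 0.8852

0.8852


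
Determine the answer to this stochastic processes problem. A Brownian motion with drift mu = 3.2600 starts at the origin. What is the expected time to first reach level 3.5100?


Expected first passage time = a/mu
= 3.5100/3.2600
= 1.0767

1.0767


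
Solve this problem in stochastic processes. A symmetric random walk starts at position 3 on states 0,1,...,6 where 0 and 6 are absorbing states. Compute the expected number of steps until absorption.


For symmetric RW on 0,...,N with absorbing barriers, E(i) = i*(N-i)
E(3) = 3 * 3 = 9

9


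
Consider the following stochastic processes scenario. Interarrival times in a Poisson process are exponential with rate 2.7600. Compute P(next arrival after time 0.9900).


P(X > t) = exp(-lambda * t)
= exp(-2.7600 * 0.9900)
= exp(-2.7324) = 0.0651

0.0651


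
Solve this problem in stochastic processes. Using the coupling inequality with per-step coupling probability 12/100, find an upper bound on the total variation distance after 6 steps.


TV distance bound <= (1-delta)^n
= (1 - 0.1200)^6
= 0.8800^6
= 0.4644

0.4644


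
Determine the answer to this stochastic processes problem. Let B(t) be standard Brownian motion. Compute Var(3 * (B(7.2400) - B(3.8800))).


Var(alpha*(B(t)-B(s))) = alpha^2 * (t-s)
= 3^2 * (7.2400 - 3.8800)
= 9 * 3.3600
= 30.2400

30.2400


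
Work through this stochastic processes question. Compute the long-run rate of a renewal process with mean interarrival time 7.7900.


Long-run renewal rate = 1/E(X)
= 1/7.7900
= 0.1284

0.1284


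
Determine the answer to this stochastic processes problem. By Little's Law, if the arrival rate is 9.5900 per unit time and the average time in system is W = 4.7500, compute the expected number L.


Little's Law: L = lambda * W
= 9.5900 * 4.7500
= 45.5525

45.5525


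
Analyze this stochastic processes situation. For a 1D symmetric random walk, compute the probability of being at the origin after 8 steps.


P(S(8) = 0) = C(8,4) / 4^4
= 70 / 256
= 0.2734

0.2734


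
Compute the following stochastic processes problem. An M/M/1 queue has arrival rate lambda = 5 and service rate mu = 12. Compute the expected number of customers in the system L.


rho = 5/12 = 0.4167
L = rho/(1-rho)
= 0.4167/0.5833
= 0.7143

0.7143


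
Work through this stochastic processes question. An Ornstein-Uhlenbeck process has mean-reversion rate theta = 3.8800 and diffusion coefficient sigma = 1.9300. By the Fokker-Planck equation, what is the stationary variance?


Stationary variance = sigma^2 / (2*theta)
= 1.9300^2 / (2*3.8800)
= 3.7249 / 7.7600
= 0.4800

0.4800


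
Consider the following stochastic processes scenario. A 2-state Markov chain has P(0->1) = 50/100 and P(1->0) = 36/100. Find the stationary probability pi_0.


Stationary distribution: pi_0 = p10/(p01+p10), pi_1 = p01/(p01+p10)
p01 = 0.5000, p10 = 0.3600
pi_0 = 0.4186

0.4186


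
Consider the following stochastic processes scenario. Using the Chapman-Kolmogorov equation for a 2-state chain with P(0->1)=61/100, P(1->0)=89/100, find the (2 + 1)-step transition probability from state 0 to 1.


P^3 = P^2 * P^1
Computing via matrix multiplication of the transition matrix.
Entry (0,1) of P^3 = 0.4575

0.4575


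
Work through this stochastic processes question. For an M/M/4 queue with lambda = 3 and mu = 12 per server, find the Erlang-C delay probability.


a = lambda/mu = 0.2500
rho = a/c = 0.0625
Erlang-C formula applied:
C(c,a) = 1.3521e-04

1.3521e-04


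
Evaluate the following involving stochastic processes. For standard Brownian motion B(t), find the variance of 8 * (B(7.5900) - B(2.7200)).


Var(alpha*(B(t)-B(s))) = alpha^2 * (t-s)
= 8^2 * (7.5900 - 2.7200)
= 64 * 4.8700
= 311.6800

311.6800


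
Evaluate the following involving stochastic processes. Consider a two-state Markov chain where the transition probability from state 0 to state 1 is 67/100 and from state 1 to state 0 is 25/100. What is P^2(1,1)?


Computing P^2 by matrix multiplication.
P = [[0.3300, 0.6700], [0.2500, 0.7500]]
After raising P to the power 2:
P^2(1,1) = 0.7300

0.7300


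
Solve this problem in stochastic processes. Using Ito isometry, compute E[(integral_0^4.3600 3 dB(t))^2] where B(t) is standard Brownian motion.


By Ito isometry: E[(int f dB)^2] = int f^2 dt
= 3^2 * 4.3600
= 9 * 4.3600 = 39.2400

39.2400


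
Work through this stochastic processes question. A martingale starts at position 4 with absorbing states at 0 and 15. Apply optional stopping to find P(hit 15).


By optional stopping theorem: E(M at tau) = M(0) = 4
P(hit 15)*15 + P(hit 0)*0 = 4
P(hit 15) = (4 - 0)/(15 - 0) = 4/15 = 0.2667

0.2667


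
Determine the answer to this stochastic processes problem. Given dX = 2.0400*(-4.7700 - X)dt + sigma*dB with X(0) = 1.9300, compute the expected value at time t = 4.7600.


E[X(t)] = mu + (X(0) - mu)*exp(-theta*t)
= -4.7700 + (1.9300 - -4.7700)*exp(-2.0400*4.7600)
= -4.7700 + 6.7000 * 6.0649e-05
= -4.7696

-4.7696


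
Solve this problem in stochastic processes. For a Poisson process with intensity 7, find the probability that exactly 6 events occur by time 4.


P(N(t)=k) = (lambda*t)^k * exp(-lambda*t) / k!
lambda*t = 28
= 28^6 * exp(-28) / 6!
= 481890304 * 6.9144e-13 / 720
= 4.6278e-07

4.6278e-07


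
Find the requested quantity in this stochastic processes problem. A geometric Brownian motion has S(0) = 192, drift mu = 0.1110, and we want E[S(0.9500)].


E[S(t)] = S(0) * exp(mu * t)
= 192 * exp(0.1110 * 0.9500)
= 192 * 1.1112
= 213.3524

213.3524


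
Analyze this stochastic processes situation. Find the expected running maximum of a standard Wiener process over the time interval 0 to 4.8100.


E(max B(s)) = sqrt(2t/pi)
= sqrt(2*4.8100/pi)
= sqrt(3.0621)
= 1.7499

1.7499


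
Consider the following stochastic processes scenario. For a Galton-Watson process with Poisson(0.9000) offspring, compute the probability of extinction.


Since mu = 0.9000 <= 1, extinction probability = 1.

1.0000


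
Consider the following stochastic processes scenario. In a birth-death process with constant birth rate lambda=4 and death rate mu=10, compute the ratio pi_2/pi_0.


For birth-death process, pi_n/pi_0 = (lambda/mu)^n
= (4/10)^2
= 0.1600

0.1600


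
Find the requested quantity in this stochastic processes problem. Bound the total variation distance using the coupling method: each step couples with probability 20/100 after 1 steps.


TV distance bound <= (1-delta)^n
= (1 - 0.2000)^1
= 0.8000^1
= 0.8000

0.8000


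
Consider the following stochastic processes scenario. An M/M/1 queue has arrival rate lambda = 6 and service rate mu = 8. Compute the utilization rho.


rho = lambda/mu
= 6/8
= 0.7500

0.7500


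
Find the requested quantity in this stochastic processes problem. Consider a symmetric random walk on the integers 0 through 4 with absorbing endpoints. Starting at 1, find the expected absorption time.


For symmetric RW on 0,...,N with absorbing barriers, E(i) = i*(N-i)
E(1) = 1 * 3 = 3

3


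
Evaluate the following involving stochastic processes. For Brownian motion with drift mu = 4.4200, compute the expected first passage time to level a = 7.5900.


Expected first passage time = a/mu
= 7.5900/4.4200
= 1.7172

1.7172


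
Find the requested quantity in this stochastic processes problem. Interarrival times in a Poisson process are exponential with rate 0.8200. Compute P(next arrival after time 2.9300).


P(X > t) = exp(-lambda * t)
= exp(-0.8200 * 2.9300)
= exp(-2.4026) = 0.0905

0.0905


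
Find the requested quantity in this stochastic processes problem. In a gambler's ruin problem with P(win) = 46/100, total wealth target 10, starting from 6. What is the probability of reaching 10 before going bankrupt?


Gambler's ruin formula:
r = q/p = 0.5400/0.4600 = 1.1739
P(win) = (1 - r^i)/(1 - r^N)
= (1 - 1.1739^6)/(1 - 1.1739^10)
= 0.4073

0.4073


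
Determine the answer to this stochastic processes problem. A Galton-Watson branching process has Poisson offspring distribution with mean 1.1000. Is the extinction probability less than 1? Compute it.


Since mu = 1.1000 > 1, extinction prob q < 1.
Solve s = exp(mu*(s-1)) iteratively.
q = 0.8239

0.8239


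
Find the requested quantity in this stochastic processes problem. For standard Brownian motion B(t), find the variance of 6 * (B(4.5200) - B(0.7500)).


Var(alpha*(B(t)-B(s))) = alpha^2 * (t-s)
= 6^2 * (4.5200 - 0.7500)
= 36 * 3.7700
= 135.7200

135.7200


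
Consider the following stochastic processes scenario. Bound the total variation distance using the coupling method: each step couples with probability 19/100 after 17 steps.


TV distance bound <= (1-delta)^n
= (1 - 0.1900)^17
= 0.8100^17
= 0.0278

0.0278


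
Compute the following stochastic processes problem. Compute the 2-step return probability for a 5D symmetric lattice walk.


P(return in 2 steps) = P(reverse first step) = 1/(2d)
= 1/10
= 0.1000

0.1000


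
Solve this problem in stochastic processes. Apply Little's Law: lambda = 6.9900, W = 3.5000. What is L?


Little's Law: L = lambda * W
= 6.9900 * 3.5000
= 24.4650

24.4650


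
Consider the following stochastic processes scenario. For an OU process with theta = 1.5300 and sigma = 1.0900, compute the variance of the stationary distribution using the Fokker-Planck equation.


Stationary variance = sigma^2 / (2*theta)
= 1.0900^2 / (2*1.5300)
= 1.1881 / 3.0600
= 0.3883

0.3883


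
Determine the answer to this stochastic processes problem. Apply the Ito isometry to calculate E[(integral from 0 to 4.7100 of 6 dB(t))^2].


By Ito isometry: E[(int f dB)^2] = int f^2 dt
= 6^2 * 4.7100
= 36 * 4.7100 = 169.5600

169.5600


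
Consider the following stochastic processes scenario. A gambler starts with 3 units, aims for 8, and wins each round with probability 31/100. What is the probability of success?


Gambler's ruin formula:
r = q/p = 0.6900/0.3100 = 2.2258
P(win) = (1 - r^i)/(1 - r^N)
= (1 - 2.2258^3)/(1 - 2.2258^8)
= 0.0167

0.0167


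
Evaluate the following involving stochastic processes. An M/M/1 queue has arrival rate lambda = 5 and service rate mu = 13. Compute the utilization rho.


rho = lambda/mu
= 5/13
= 0.3846

0.3846


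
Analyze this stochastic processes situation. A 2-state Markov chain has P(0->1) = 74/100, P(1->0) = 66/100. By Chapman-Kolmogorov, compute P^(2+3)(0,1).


P^5 = P^2 * P^3
Computing via matrix multiplication of the transition matrix.
Entry (0,1) of P^5 = 0.5340

0.5340


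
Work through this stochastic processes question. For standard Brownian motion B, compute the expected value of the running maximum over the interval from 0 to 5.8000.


E(max B(s)) = sqrt(2t/pi)
= sqrt(2*5.8000/pi)
= sqrt(3.6924)
= 1.9216

1.9216


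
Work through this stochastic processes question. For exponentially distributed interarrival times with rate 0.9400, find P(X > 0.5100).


P(X > t) = exp(-lambda * t)
= exp(-0.9400 * 0.5100)
= exp(-0.4794) = 0.6192

0.6192


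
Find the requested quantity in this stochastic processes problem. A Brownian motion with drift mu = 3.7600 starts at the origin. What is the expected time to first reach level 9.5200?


Expected first passage time = a/mu
= 9.5200/3.7600
= 2.5319

2.5319


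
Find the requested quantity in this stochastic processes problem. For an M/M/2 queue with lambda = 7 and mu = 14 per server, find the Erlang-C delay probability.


a = lambda/mu = 0.5000
rho = a/c = 0.2500
Erlang-C formula applied:
C(c,a) = 0.1000

0.1000


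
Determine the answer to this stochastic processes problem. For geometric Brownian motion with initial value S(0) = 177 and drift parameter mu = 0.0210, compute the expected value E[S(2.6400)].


E[S(t)] = S(0) * exp(mu * t)
= 177 * exp(0.0210 * 2.6400)
= 177 * 1.0570
= 187.0900

187.0900


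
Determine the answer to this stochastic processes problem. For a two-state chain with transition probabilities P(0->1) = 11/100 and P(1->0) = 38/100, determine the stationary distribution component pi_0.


Stationary distribution: pi_0 = p10/(p01+p10), pi_1 = p01/(p01+p10)
p01 = 0.1100, p10 = 0.3800
pi_0 = 0.7755

0.7755


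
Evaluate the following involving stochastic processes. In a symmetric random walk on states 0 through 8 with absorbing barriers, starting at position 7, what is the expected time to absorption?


For symmetric RW on 0,...,N with absorbing barriers, E(i) = i*(N-i)
E(7) = 7 * 1 = 7

7


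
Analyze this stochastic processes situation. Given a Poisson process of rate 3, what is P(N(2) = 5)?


P(N(t)=k) = (lambda*t)^k * exp(-lambda*t) / k!
lambda*t = 6
= 6^5 * exp(-6) / 5!
= 7776 * 0.0025 / 120
= 0.1606

0.1606


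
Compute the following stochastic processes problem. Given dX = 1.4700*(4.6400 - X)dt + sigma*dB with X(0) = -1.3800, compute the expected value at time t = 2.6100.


E[X(t)] = mu + (X(0) - mu)*exp(-theta*t)
= 4.6400 + (-1.3800 - 4.6400)*exp(-1.4700*2.6100)
= 4.6400 + -6.0200 * 0.0216
= 4.5102

4.5102


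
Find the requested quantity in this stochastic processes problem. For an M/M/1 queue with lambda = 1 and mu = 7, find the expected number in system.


rho = 1/7 = 0.1429
L = rho/(1-rho)
= 0.1429/0.8571
= 0.1667

0.1667


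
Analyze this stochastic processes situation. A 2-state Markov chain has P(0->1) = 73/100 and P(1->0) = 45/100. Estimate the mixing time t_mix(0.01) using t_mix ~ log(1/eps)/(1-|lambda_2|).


lambda_2 = |1 - p01 - p10| = |1 - 0.7300 - 0.4500| = 0.1800
t_mix ~ log(1/eps)/(1 - |lambda_2|)
= log(100)/(1 - 0.1800) = 4.6052/0.8200
= 5.6161

5.6161


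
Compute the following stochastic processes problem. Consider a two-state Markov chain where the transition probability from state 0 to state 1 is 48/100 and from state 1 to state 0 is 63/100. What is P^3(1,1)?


Computing P^3 by matrix multiplication.
P = [[0.5200, 0.4800], [0.6300, 0.3700]]
After raising P to the power 3:
P^3(1,1) = 0.4317

0.4317


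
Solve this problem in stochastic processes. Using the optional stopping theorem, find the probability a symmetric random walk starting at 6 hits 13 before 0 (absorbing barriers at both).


By optional stopping theorem: E(M at tau) = M(0) = 6
P(hit 13)*13 + P(hit 0)*0 = 6
P(hit 13) = (6 - 0)/(13 - 0) = 6/13 = 0.4615

0.4615


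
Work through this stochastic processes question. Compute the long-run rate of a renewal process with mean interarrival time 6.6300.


Long-run renewal rate = 1/E(X)
= 1/6.6300
= 0.1508

0.1508


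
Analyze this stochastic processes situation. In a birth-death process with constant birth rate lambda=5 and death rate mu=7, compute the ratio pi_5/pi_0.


For birth-death process, pi_n/pi_0 = (lambda/mu)^n
= (5/7)^5
= 0.1859

0.1859


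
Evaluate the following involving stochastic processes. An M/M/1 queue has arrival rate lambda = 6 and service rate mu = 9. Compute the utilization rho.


rho = lambda/mu
= 6/9
= 0.6667

0.6667


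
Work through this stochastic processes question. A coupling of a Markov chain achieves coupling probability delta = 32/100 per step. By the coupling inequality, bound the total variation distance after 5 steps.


TV distance bound <= (1-delta)^n
= (1 - 0.3200)^5
= 0.6800^5
= 0.1454

0.1454


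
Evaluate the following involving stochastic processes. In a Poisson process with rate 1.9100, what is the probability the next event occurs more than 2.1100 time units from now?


P(X > t) = exp(-lambda * t)
= exp(-1.9100 * 2.1100)
= exp(-4.0301) = 0.0178

0.0178


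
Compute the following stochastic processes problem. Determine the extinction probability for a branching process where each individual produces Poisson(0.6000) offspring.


Since mu = 0.6000 <= 1, extinction probability = 1.

1.0000


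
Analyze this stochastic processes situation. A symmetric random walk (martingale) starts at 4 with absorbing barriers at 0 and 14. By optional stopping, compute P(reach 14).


By optional stopping theorem: E(M at tau) = M(0) = 4
P(hit 14)*14 + P(hit 0)*0 = 4
P(hit 14) = (4 - 0)/(14 - 0) = 2/7 = 0.2857

0.2857


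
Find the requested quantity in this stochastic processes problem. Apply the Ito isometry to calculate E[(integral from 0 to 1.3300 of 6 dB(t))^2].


By Ito isometry: E[(int f dB)^2] = int f^2 dt
= 6^2 * 1.3300
= 36 * 1.3300 = 47.8800

47.8800


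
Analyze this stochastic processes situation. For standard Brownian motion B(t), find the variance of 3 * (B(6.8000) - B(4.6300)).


Var(alpha*(B(t)-B(s))) = alpha^2 * (t-s)
= 3^2 * (6.8000 - 4.6300)
= 9 * 2.1700
= 19.5300

19.5300


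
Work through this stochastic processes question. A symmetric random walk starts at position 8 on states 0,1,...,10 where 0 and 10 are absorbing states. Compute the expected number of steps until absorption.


For symmetric RW on 0,...,N with absorbing barriers, E(i) = i*(N-i)
E(8) = 8 * 2 = 16

16


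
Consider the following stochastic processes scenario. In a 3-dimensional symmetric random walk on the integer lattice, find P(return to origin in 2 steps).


P(return in 2 steps) = P(reverse first step) = 1/(2d)
= 1/6
= 0.1667

0.1667


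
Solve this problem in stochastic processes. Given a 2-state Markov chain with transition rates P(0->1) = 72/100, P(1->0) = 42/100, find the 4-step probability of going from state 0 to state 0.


Computing P^4 by matrix multiplication.
P = [[0.2800, 0.7200], [0.4200, 0.5800]]
After raising P to the power 4:
P^4(0,0) = 0.3687

0.3687


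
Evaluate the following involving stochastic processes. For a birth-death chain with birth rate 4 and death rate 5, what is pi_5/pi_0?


For birth-death process, pi_n/pi_0 = (lambda/mu)^n
= (4/5)^5
= 0.3277

0.3277
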